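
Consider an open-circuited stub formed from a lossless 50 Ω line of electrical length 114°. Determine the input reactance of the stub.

tan(βl) = -2.25
For an open-circuited stub, Z_in = −jZ_0·cot(βl) = −jZ_0/tan(βl)

X_in ≈ 22.3 Ω (inductive)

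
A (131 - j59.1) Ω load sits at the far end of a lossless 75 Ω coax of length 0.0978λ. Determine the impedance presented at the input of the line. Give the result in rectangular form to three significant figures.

βl = 2π × 0.0978 = 35.2°
tan(βl) = tan(35.2°) = 0.706
Z_in = Z_0·(Z_L + jZ_0·tanβl)/(Z_0 + jZ_L·tanβl)
     = 75·(131 − j6.18)/(117 + j92.4)

Z_in ≈ 49.8 − j43.4 Ω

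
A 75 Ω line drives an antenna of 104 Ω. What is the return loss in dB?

RL ≈ 15.8 dB

Γ = (104 − 75)/(104 + 75) = 0.162
RL = −20·log₁₀|Γ| = −20·log₁₀(0.162)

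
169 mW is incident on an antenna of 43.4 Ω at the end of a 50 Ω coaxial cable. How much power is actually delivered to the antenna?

P_delivered ≈ 168 mW

Γ = (43.4 − 50)/(43.4 + 50) = -0.0707
|Γ|² = 0.00499
P_refl = |Γ|²·P_inc = 0.844 mW, P_del = (1 − |Γ|²)·P_inc = 168 mW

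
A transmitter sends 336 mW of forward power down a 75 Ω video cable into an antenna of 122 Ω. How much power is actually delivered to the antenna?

P_delivered ≈ 317 mW

Γ = (122 − 75)/(122 + 75) = 0.239
|Γ|² = 0.0569
P_refl = |Γ|²·P_inc = 19.1 mW, P_del = (1 − |Γ|²)·P_inc = 317 mW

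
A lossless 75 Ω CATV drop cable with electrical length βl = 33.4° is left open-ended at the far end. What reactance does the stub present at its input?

X_in ≈ -114 Ω (capacitive)

tan(βl) = 0.659
For an open-ended stub, Z_in = −jZ_0·cot(βl) = −jZ_0/tan(βl)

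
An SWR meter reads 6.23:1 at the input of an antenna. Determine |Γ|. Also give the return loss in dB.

|Γ| ≈ 0.723; return loss ≈ 2.81 dB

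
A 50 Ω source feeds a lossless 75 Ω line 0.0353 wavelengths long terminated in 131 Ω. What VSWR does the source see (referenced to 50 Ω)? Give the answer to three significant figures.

VSWR ≈ 2.56

βl = 2π × 0.0353 = 12.7°
tan(βl) = 0.226
Z_in = Z_0·(Z_L + jZ_0·tanβl)/(Z_0 + jZ_L·tanβl) = 119 − j30 Ω
Γ_s = (Z_in − Z_s)/(Z_in + Z_s) = (69.2 − j30)/(169 − j30), |Γ_s| = 0.439
VSWR = (1 + |Γ_s|)/(1 − |Γ_s|)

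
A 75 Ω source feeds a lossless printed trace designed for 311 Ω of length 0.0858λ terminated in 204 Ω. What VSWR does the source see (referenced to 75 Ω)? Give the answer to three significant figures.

βl = 2π × 0.0858 = 30.9°
tan(βl) = 0.598
Z_in = Z_0·(Z_L + jZ_0·tanβl)/(Z_0 + jZ_L·tanβl) = 240 + j91.9 Ω
Γ_s = (Z_in − Z_s)/(Z_in + Z_s) = (165 + j91.9)/(315 + j91.9), |Γ_s| = 0.576
VSWR = (1 + |Γ_s|)/(1 − |Γ_s|)

VSWR ≈ 3.71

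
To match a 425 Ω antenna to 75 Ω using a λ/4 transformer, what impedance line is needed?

Z_qwt = √(Z_0·R_L) = √(75 × 425) = √31880

Z_qwt ≈ 179 Ω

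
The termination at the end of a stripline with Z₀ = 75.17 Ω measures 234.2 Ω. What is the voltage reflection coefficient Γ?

Γ = 0.514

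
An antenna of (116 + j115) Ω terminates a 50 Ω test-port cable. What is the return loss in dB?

Γ = (66 + j115)/(166 + j115), |Γ| = 0.657
RL = −20·log₁₀|Γ| = −20·log₁₀(0.657)

RL ≈ 3.65 dB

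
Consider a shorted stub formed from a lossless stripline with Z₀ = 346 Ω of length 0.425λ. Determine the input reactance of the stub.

X_in ≈ -176 Ω (capacitive)

βl = 2π × 0.425 = 153°
tan(βl) = -0.51
For a shorted stub, Z_in = jZ_0·tan(βl)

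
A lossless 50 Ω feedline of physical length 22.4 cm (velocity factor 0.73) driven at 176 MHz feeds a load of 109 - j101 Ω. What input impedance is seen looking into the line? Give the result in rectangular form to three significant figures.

λ = v/f = 0.73·c / 176 MHz = 1.24 m
βl = 2π·l/λ = 2π × 0.18 = 64.8°
tan(βl) = tan(64.8°) = 2.13
Z_in = Z_0·(Z_L + jZ_0·tanβl)/(Z_0 + jZ_L·tanβl)
     = 50·(109 + j5.29)/(265 + j232)

Z_in ≈ 12.2 − j9.64 Ω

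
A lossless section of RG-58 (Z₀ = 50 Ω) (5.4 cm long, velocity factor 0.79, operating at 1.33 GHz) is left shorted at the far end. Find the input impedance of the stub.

Z_in ≈ −j144 Ω

λ = v/f = 0.79·c / 1.33 GHz = 0.178 m
βl = 2π·l/λ = 2π × 0.303 = 109°
tan(βl) = -2.89
For a shorted stub, Z_in = jZ_0·tan(βl)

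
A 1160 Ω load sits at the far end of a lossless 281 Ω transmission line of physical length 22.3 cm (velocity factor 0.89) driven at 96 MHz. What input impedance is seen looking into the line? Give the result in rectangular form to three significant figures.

Z_in ≈ 245 − j402 Ω

λ = v/f = 0.89·c / 96 MHz = 2.78 m
βl = 2π·l/λ = 2π × 0.0802 = 28.9°
tan(βl) = tan(28.9°) = 0.551
Z_in = Z_0·(Z_L + jZ_0·tanβl)/(Z_0 + jZ_L·tanβl)
     = 281·(1160 + j155)/(281 + j639)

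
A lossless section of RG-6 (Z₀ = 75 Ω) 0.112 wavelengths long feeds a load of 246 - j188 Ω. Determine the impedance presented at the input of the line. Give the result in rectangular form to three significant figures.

βl = 2π × 0.112 = 40.3°
tan(βl) = tan(40.3°) = 0.849
Z_in = Z_0·(Z_L + jZ_0·tanβl)/(Z_0 + jZ_L·tanβl)
     = 75·(246 − j124)/(235 + j209)

Z_in ≈ 24.1 − j61.3 Ω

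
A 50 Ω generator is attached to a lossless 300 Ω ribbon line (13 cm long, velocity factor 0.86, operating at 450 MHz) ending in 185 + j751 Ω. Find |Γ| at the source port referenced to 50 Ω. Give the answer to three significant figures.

λ = v/f = 0.86·c / 450 MHz = 0.573 m
βl = 2π·l/λ = 2π × 0.227 = 81.6°
tan(βl) = 6.79
Z_in = Z_0·(Z_L + jZ_0·tanβl)/(Z_0 + jZ_L·tanβl) = 31.9 − j166 Ω
Γ_s = (Z_in − Z_s)/(Z_in + Z_s) = (-18.1 − j166)/(81.9 − j166), |Γ_s| = 0.902

|Γ| ≈ 0.902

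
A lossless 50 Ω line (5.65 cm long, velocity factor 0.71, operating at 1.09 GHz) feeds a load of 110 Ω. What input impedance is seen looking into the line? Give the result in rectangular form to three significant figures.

λ = v/f = 0.71·c / 1.09 GHz = 0.195 m
βl = 2π·l/λ = 2π × 0.289 = 104°
tan(βl) = tan(104°) = -3.98
Z_in = Z_0·(Z_L + jZ_0·tanβl)/(Z_0 + jZ_L·tanβl)
     = 50·(110 − j199)/(50 − j438)

Z_in ≈ 23.8 + j9.83 Ω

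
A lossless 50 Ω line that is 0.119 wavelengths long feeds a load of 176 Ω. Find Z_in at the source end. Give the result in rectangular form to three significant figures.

Z_in ≈ 28.1 − j45.3 Ω

βl = 2π × 0.119 = 42.8°
tan(βl) = tan(42.8°) = 0.927
Z_in = Z_0·(Z_L + jZ_0·tanβl)/(Z_0 + jZ_L·tanβl)
     = 50·(176 + j46.4)/(50 + j163)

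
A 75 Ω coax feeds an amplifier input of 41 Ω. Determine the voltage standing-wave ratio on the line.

VSWR ≈ 1.83

For a purely resistive load, VSWR = R_L/Z_0 or Z_0/R_L (whichever > 1) = 75/41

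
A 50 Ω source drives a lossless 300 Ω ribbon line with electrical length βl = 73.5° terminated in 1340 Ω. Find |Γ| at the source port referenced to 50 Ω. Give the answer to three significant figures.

|Γ| ≈ 0.585

tan(βl) = 3.38
Z_in = Z_0·(Z_L + jZ_0·tanβl)/(Z_0 + jZ_L·tanβl) = 72.7 − j84 Ω
Γ_s = (Z_in − Z_s)/(Z_in + Z_s) = (22.7 − j84)/(123 − j84), |Γ_s| = 0.585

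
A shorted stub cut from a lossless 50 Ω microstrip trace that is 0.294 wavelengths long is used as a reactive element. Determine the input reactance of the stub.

βl = 2π × 0.294 = 106°
tan(βl) = -3.52
For a shorted stub, Z_in = jZ_0·tan(βl)

X_in ≈ -176 Ω (capacitive)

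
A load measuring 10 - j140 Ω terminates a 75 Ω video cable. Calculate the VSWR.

VSWR ≈ 33.7

Γ = (Z_L − Z_0)/(Z_L + Z_0) = (-65 − j140)/(85 − j140)
|Γ| = 154/164 = 0.942
VSWR = (1 + |Γ|)/(1 − |Γ|) = 1.94/0.0576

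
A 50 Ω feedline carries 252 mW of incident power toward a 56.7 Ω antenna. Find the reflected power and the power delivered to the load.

Γ = (56.7 − 50)/(56.7 + 50) = 0.0628
|Γ|² = 0.00394
P_refl = |Γ|²·P_inc = 0.994 mW, P_del = (1 − |Γ|²)·P_inc = 251 mW

P_reflected ≈ 0.994 mW; P_delivered ≈ 251 mW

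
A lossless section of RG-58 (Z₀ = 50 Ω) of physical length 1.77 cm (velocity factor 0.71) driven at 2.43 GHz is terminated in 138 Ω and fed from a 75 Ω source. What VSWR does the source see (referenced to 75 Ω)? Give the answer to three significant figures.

λ = v/f = 0.71·c / 2.43 GHz = 0.0877 m
βl = 2π·l/λ = 2π × 0.202 = 72.7°
tan(βl) = 3.21
Z_in = Z_0·(Z_L + jZ_0·tanβl)/(Z_0 + jZ_L·tanβl) = 19.6 − j13.4 Ω
Γ_s = (Z_in − Z_s)/(Z_in + Z_s) = (-55.4 − j13.4)/(94.6 − j13.4), |Γ_s| = 0.596
VSWR = (1 + |Γ_s|)/(1 − |Γ_s|)

VSWR ≈ 3.95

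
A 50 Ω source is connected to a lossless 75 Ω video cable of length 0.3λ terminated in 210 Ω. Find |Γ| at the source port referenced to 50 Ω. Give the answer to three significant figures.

βl = 2π × 0.3 = 108°
tan(βl) = -3.08
Z_in = Z_0·(Z_L + jZ_0·tanβl)/(Z_0 + jZ_L·tanβl) = 29.2 + j21 Ω
Γ_s = (Z_in − Z_s)/(Z_in + Z_s) = (-20.8 + j21)/(79.2 + j21), |Γ_s| = 0.36

|Γ| ≈ 0.36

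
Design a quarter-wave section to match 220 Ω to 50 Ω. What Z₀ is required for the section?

Z_qwt = √(Z_0·R_L) = √(50 × 220) = √11000

Z_qwt ≈ 105 Ω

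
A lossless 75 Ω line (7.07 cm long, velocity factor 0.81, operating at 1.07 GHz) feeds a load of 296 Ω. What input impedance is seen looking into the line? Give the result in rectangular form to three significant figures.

λ = v/f = 0.81·c / 1.07 GHz = 0.227 m
βl = 2π·l/λ = 2π × 0.311 = 112°
tan(βl) = tan(112°) = -2.47
Z_in = Z_0·(Z_L + jZ_0·tanβl)/(Z_0 + jZ_L·tanβl)
     = 75·(296 − j185)/(75 − j730)

Z_in ≈ 21.9 + j28.2 Ω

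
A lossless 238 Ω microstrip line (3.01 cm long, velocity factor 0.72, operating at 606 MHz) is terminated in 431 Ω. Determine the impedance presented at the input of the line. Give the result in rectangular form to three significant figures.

λ = v/f = 0.72·c / 606 MHz = 0.356 m
βl = 2π·l/λ = 2π × 0.0844 = 30.4°
tan(βl) = tan(30.4°) = 0.587
Z_in = Z_0·(Z_L + jZ_0·tanβl)/(Z_0 + jZ_L·tanβl)
     = 238·(431 + j140)/(238 + j253)

Z_in ≈ 272 − j150 Ω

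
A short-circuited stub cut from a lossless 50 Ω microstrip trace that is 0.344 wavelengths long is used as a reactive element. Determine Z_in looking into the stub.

βl = 2π × 0.344 = 124°
tan(βl) = -1.49
For a short-circuited stub, Z_in = jZ_0·tan(βl)

Z_in ≈ −j74.6 Ω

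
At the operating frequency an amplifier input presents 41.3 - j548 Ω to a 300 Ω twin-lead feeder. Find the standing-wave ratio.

Γ = (Z_L − Z_0)/(Z_L + Z_0) = (-258.7 − j548)/(341.3 − j548)
|Γ| = 606/646 = 0.939
VSWR = (1 + |Γ|)/(1 − |Γ|) = 1.94/0.0613

VSWR ≈ 31.6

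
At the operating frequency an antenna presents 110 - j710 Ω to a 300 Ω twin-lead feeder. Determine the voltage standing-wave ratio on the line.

VSWR ≈ 18.3

Γ = (Z_L − Z_0)/(Z_L + Z_0) = (-190 − j710)/(410 − j710)
|Γ| = 735/820 = 0.896
VSWR = (1 + |Γ|)/(1 − |Γ|) = 1.9/0.104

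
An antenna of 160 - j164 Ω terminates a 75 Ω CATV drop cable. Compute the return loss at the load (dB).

RL ≈ 3.81 dB

Γ = (85 − j164)/(235 − j164), |Γ| = 0.645
RL = −20·log₁₀|Γ| = −20·log₁₀(0.645)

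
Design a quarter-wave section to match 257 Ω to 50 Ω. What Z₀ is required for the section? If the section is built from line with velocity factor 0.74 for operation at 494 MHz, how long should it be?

Z_qwt = √(Z_0·R_L) = √(50 × 257) = √12850
λ = 0.74·c/f = 0.449 m, so l = λ/4 = 0.112 m

Z_qwt ≈ 113 Ω; length ≈ 11.2 cm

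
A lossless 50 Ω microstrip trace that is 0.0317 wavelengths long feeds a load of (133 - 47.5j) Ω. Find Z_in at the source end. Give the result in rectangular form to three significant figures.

Z_in ≈ 81 − j67.9 Ω

βl = 2π × 0.0317 = 11.4°
tan(βl) = tan(11.4°) = 0.202
Z_in = Z_0·(Z_L + jZ_0·tanβl)/(Z_0 + jZ_L·tanβl)
     = 50·(133 − j37.4)/(59.6 + j26.8)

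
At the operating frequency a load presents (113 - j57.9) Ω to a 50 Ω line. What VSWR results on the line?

Γ = (Z_L − Z_0)/(Z_L + Z_0) = (63 − j57.9)/(163 − j57.9)
|Γ| = 85.6/173 = 0.495
VSWR = (1 + |Γ|)/(1 − |Γ|) = 1.49/0.505

VSWR ≈ 2.96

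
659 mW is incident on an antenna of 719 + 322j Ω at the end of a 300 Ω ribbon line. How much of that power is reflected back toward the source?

P_reflected ≈ 161 mW

|Γ| = |(419 + j322)/(1019 + j322)| = 0.494
|Γ|² = 0.245
P_refl = |Γ|²·P_inc = 161 mW, P_del = (1 − |Γ|²)·P_inc = 498 mW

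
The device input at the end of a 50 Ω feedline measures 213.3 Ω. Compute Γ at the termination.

Γ = (Z_L − Z_0)/(Z_L + Z_0) = (213.3 − 50)/(213.3 + 50) = 163.3/263.3

Γ = 0.62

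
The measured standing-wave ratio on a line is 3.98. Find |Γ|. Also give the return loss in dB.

|Γ| ≈ 0.598; return loss ≈ 4.46 dB

|Γ| = (S − 1)/(S + 1) = (3.98 − 1)/(3.98 + 1) = 2.98/4.98
RL = −20·log₁₀|Γ| = −20·log₁₀(0.598)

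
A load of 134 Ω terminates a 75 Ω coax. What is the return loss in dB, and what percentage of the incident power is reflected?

RL ≈ 11 dB; 7.97% of incident power reflected

Γ = (134 − 75)/(134 + 75) = 0.282
RL = −20·log₁₀(0.282) = 11 dB
P_refl/P_inc = |Γ|² = 0.0797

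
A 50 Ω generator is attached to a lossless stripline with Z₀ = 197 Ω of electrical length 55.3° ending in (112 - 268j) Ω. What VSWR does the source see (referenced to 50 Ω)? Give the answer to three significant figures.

tan(βl) = 1.44
Z_in = Z_0·(Z_L + jZ_0·tanβl)/(Z_0 + jZ_L·tanβl) = 36.5 − j4.55 Ω
Γ_s = (Z_in − Z_s)/(Z_in + Z_s) = (-13.5 − j4.55)/(86.5 − j4.55), |Γ_s| = 0.164
VSWR = (1 + |Γ_s|)/(1 − |Γ_s|)

VSWR ≈ 1.39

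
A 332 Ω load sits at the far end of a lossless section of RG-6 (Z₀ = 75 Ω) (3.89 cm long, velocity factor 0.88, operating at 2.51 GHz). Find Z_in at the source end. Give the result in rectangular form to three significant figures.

Z_in ≈ 30.5 + j63.8 Ω

λ = v/f = 0.88·c / 2.51 GHz = 0.105 m
βl = 2π·l/λ = 2π × 0.37 = 133°
tan(βl) = tan(133°) = -1.07
Z_in = Z_0·(Z_L + jZ_0·tanβl)/(Z_0 + jZ_L·tanβl)
     = 75·(332 − j80)/(75 − j354)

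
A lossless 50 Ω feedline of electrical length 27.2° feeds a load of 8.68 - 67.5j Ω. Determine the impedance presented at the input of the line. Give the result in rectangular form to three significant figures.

Z_in ≈ 3.81 − j24.9 Ω

tan(βl) = tan(27.2°) = 0.514
Z_in = Z_0·(Z_L + jZ_0·tanβl)/(Z_0 + jZ_L·tanβl)
     = 50·(8.68 − j41.8)/(84.7 + j4.46)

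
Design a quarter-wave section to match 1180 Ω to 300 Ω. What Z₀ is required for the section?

Z_qwt = √(Z_0·R_L) = √(300 × 1180) = √354000

Z_qwt ≈ 595 Ω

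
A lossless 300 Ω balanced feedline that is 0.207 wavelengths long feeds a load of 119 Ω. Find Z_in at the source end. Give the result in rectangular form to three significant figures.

βl = 2π × 0.207 = 74.5°
tan(βl) = tan(74.5°) = 3.61
Z_in = Z_0·(Z_L + jZ_0·tanβl)/(Z_0 + jZ_L·tanβl)
     = 300·(119 + j1080)/(300 + j430)

Z_in ≈ 547 + j299 Ω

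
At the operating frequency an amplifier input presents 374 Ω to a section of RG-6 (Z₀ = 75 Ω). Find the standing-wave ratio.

VSWR ≈ 4.99

Γ = (374 − 75)/(374 + 75) = 0.666
VSWR = (1 + 0.666)/(1 − 0.666)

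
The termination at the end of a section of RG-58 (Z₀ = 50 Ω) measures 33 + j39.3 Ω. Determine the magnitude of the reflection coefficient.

|Γ| ≈ 0.466

Γ = (Z_L − Z_0)/(Z_L + Z_0) = (-17 + j39.3)/(83 + j39.3)
|Γ| = 42.8/91.8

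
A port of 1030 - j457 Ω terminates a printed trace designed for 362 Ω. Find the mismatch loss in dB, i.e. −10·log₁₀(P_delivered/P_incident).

mismatch loss ≈ 1.58 dB

Γ = (668 − j457)/(1392 − j457), |Γ| = 0.552
|Γ|² = 0.305, so P_del/P_inc = 1 − |Γ|² = 0.695
ML = −10·log₁₀(1 − |Γ|²)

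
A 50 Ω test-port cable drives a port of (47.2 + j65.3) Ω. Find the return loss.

RL ≈ 5.06 dB

Γ = (-2.8 + j65.3)/(97.2 + j65.3), |Γ| = 0.558
RL = −20·log₁₀|Γ| = −20·log₁₀(0.558)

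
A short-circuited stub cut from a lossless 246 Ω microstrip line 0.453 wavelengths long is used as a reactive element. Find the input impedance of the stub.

Z_in ≈ −j74.8 Ω

βl = 2π × 0.453 = 163°
tan(βl) = -0.304
For a short-circuited stub, Z_in = jZ_0·tan(βl)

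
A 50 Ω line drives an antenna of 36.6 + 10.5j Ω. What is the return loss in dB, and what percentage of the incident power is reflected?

RL ≈ 14.2 dB; 3.81% of incident power reflected

Γ = (-13.4 + j10.5)/(86.6 + j10.5), |Γ| = 0.195
RL = −20·log₁₀(0.195) = 14.2 dB
P_refl/P_inc = |Γ|² = 0.0381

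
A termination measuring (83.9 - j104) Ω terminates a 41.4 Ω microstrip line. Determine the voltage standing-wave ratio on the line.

Γ = (Z_L − Z_0)/(Z_L + Z_0) = (42.5 − j104)/(125.3 − j104)
|Γ| = 112/163 = 0.69
VSWR = (1 + |Γ|)/(1 − |Γ|) = 1.69/0.31

VSWR ≈ 5.45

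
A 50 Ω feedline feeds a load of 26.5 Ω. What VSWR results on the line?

Γ = (26.5 − 50)/(26.5 + 50) = -0.307
VSWR = (1 + 0.307)/(1 − 0.307)

VSWR ≈ 1.89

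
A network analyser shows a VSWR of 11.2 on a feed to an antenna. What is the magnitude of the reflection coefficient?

|Γ| = (S − 1)/(S + 1) = (11.2 − 1)/(11.2 + 1) = 10.2/12.2

|Γ| ≈ 0.836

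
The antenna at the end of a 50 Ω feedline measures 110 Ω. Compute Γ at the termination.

Γ = (Z_L − Z_0)/(Z_L + Z_0) = (110 − 50)/(110 + 50) = 60/160

Γ = 0.375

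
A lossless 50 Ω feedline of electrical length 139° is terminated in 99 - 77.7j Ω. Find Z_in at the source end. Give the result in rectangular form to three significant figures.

tan(βl) = tan(139°) = -0.869
Z_in = Z_0·(Z_L + jZ_0·tanβl)/(Z_0 + jZ_L·tanβl)
     = 50·(99 − j121)/(-17.5 − j86.1)

Z_in ≈ 56.3 + j69 Ω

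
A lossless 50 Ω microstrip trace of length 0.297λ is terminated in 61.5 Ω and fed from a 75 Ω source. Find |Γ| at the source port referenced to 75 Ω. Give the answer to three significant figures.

βl = 2π × 0.297 = 107°
tan(βl) = -3.29
Z_in = Z_0·(Z_L + jZ_0·tanβl)/(Z_0 + jZ_L·tanβl) = 41.9 + j4.86 Ω
Γ_s = (Z_in − Z_s)/(Z_in + Z_s) = (-33.1 + j4.86)/(117 + j4.86), |Γ_s| = 0.286

|Γ| ≈ 0.286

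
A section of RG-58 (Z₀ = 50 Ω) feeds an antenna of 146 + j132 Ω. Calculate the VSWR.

Γ = (Z_L − Z_0)/(Z_L + Z_0) = (96 + j132)/(196 + j132)
|Γ| = 163/236 = 0.691
VSWR = (1 + |Γ|)/(1 − |Γ|) = 1.69/0.309

VSWR ≈ 5.47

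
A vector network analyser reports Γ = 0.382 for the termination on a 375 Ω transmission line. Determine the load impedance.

Z_L = Z_0·(1 + Γ)/(1 − Γ) = 375·(1.38)/(0.618)

Z_L ≈ 839 Ω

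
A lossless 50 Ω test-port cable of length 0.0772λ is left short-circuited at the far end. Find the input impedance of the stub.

βl = 2π × 0.0772 = 27.8°
tan(βl) = 0.527
For a short-circuited stub, Z_in = jZ_0·tan(βl)

Z_in ≈ +j26.4 Ω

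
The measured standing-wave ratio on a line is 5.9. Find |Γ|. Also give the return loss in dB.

|Γ| = (S − 1)/(S + 1) = (5.9 − 1)/(5.9 + 1) = 4.9/6.9
RL = −20·log₁₀|Γ| = −20·log₁₀(0.71)

|Γ| ≈ 0.71; return loss ≈ 2.97 dB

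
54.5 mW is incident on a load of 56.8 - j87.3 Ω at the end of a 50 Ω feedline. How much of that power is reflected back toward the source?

P_reflected ≈ 22 mW

|Γ| = |(6.8 − j87.3)/(106.8 − j87.3)| = 0.635
|Γ|² = 0.403
P_refl = |Γ|²·P_inc = 22 mW, P_del = (1 − |Γ|²)·P_inc = 32.5 mW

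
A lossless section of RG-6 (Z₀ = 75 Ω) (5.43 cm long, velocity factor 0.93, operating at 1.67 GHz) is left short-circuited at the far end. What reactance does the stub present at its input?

X_in ≈ -147 Ω (capacitive)

λ = v/f = 0.93·c / 1.67 GHz = 0.167 m
βl = 2π·l/λ = 2π × 0.325 = 117°
tan(βl) = -1.96
For a short-circuited stub, Z_in = jZ_0·tan(βl)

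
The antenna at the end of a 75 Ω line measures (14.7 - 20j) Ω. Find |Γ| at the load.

|Γ| ≈ 0.691

Γ = (Z_L − Z_0)/(Z_L + Z_0) = (-60.3 − j20)/(89.7 − j20)
|Γ| = 63.5/91.9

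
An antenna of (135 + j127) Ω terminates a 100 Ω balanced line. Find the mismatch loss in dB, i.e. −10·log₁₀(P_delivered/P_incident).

mismatch loss ≈ 1.21 dB

Γ = (35 + j127)/(235 + j127), |Γ| = 0.493
|Γ|² = 0.243, so P_del/P_inc = 1 − |Γ|² = 0.757
ML = −10·log₁₀(1 − |Γ|²)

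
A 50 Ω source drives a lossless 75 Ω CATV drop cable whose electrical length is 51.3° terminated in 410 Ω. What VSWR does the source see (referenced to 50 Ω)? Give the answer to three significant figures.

VSWR ≈ 5.46

tan(βl) = 1.25
Z_in = Z_0·(Z_L + jZ_0·tanβl)/(Z_0 + jZ_L·tanβl) = 22.1 − j56.9 Ω
Γ_s = (Z_in − Z_s)/(Z_in + Z_s) = (-27.9 − j56.9)/(72.1 − j56.9), |Γ_s| = 0.69
VSWR = (1 + |Γ_s|)/(1 − |Γ_s|)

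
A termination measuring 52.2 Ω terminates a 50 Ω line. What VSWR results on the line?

Γ = (52.2 − 50)/(52.2 + 50) = 0.0215
VSWR = (1 + 0.0215)/(1 − 0.0215)

VSWR ≈ 1.04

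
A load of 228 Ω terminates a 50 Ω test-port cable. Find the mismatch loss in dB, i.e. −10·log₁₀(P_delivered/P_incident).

Γ = (228 − 50)/(228 + 50) = 0.64
|Γ|² = 0.41, so P_del/P_inc = 1 − |Γ|² = 0.59
ML = −10·log₁₀(1 − |Γ|²)

mismatch loss ≈ 2.29 dB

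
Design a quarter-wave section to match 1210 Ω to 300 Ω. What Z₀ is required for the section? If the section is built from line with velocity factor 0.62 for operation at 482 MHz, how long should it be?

Z_qwt ≈ 602 Ω; length ≈ 9.65 cm

Z_qwt = √(Z_0·R_L) = √(300 × 1210) = √363000
λ = 0.62·c/f = 0.386 m, so l = λ/4 = 0.0965 m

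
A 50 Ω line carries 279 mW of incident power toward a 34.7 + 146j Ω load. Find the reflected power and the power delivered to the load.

P_reflected ≈ 211 mW; P_delivered ≈ 68 mW

|Γ| = |(-15.3 + j146)/(84.7 + j146)| = 0.87
|Γ|² = 0.756
P_refl = |Γ|²·P_inc = 211 mW, P_del = (1 − |Γ|²)·P_inc = 68 mW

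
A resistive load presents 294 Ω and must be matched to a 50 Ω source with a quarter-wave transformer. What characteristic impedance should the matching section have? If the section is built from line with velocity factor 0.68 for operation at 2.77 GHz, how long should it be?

Z_qwt ≈ 121 Ω; length ≈ 1.84 cm

Z_qwt = √(Z_0·R_L) = √(50 × 294) = √14700
λ = 0.68·c/f = 0.0736 m, so l = λ/4 = 0.0184 m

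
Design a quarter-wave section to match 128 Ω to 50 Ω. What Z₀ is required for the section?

Z_qwt ≈ 80 Ω

Z_qwt = √(Z_0·R_L) = √(50 × 128) = √6400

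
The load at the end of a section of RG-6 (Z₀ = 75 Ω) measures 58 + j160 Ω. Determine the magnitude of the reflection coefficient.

|Γ| ≈ 0.773

Γ = (Z_L − Z_0)/(Z_L + Z_0) = (-17 + j160)/(133 + j160)
|Γ| = 161/208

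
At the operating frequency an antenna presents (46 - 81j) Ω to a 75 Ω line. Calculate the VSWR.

VSWR ≈ 3.89

Γ = (Z_L − Z_0)/(Z_L + Z_0) = (-29 − j81)/(121 − j81)
|Γ| = 86/146 = 0.591
VSWR = (1 + |Γ|)/(1 − |Γ|) = 1.59/0.409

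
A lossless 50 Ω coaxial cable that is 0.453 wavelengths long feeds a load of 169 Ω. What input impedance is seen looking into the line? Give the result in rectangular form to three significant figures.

Z_in ≈ 89.8 + j77.1 Ω

βl = 2π × 0.453 = 163°
tan(βl) = tan(163°) = -0.304
Z_in = Z_0·(Z_L + jZ_0·tanβl)/(Z_0 + jZ_L·tanβl)
     = 50·(169 − j15.2)/(50 − j51.4)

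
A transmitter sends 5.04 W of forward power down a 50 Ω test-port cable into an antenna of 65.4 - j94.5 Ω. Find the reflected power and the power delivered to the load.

P_reflected ≈ 2.08 W; P_delivered ≈ 2.96 W

|Γ| = |(15.4 − j94.5)/(115.4 − j94.5)| = 0.642
|Γ|² = 0.412
P_refl = |Γ|²·P_inc = 2.08 W, P_del = (1 − |Γ|²)·P_inc = 2.96 W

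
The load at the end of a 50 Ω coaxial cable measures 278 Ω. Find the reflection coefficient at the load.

Γ = 0.695

Γ = (Z_L − Z_0)/(Z_L + Z_0) = (278 − 50)/(278 + 50) = 228/328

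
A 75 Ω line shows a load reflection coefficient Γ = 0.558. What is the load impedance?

Z_L ≈ 264 Ω

Z_L = Z_0·(1 + Γ)/(1 − Γ) = 75·(1.56)/(0.442)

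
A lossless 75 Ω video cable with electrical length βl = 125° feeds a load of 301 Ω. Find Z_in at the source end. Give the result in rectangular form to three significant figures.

Z_in ≈ 27 + j47.8 Ω

tan(βl) = tan(125°) = -1.43
Z_in = Z_0·(Z_L + jZ_0·tanβl)/(Z_0 + jZ_L·tanβl)
     = 75·(301 − j107)/(75 − j430)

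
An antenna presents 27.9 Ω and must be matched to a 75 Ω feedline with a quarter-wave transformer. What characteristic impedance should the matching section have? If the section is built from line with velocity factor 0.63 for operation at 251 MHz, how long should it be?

Z_qwt = √(Z_0·R_L) = √(75 × 27.9) = √2092
λ = 0.63·c/f = 0.753 m, so l = λ/4 = 0.188 m

Z_qwt ≈ 45.7 Ω; length ≈ 18.8 cm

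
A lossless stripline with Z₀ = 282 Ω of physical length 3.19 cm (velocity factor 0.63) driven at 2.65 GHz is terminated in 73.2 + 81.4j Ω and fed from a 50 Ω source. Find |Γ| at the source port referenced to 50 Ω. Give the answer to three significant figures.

λ = v/f = 0.63·c / 2.65 GHz = 0.0713 m
βl = 2π·l/λ = 2π × 0.447 = 161°
tan(βl) = -0.344
Z_in = Z_0·(Z_L + jZ_0·tanβl)/(Z_0 + jZ_L·tanβl) = 67.3 − j8.72 Ω
Γ_s = (Z_in − Z_s)/(Z_in + Z_s) = (17.3 − j8.72)/(117 − j8.72), |Γ_s| = 0.165

|Γ| ≈ 0.165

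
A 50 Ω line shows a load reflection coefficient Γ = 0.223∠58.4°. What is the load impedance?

Z_L = Z_0·(1 + Γ)/(1 − Γ) = 50·(1.12 + j0.19)/(0.883 − j0.19)

Z_L ≈ 58.2 + j23.3 Ω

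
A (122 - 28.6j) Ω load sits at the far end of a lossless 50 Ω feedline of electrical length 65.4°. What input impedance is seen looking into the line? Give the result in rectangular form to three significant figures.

Z_in ≈ 21 − j14 Ω

tan(βl) = tan(65.4°) = 2.18
Z_in = Z_0·(Z_L + jZ_0·tanβl)/(Z_0 + jZ_L·tanβl)
     = 50·(122 + j80.6)/(112 + j266)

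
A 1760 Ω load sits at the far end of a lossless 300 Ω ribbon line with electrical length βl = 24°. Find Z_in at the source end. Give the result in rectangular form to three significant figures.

tan(βl) = tan(24°) = 0.445
Z_in = Z_0·(Z_L + jZ_0·tanβl)/(Z_0 + jZ_L·tanβl)
     = 300·(1760 + j134)/(300 + j784)

Z_in ≈ 270 − j571 Ω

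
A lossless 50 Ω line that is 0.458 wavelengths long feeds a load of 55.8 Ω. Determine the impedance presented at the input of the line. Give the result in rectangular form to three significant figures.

Z_in ≈ 54.9 + j3.04 Ω

βl = 2π × 0.458 = 165°
tan(βl) = tan(165°) = -0.27
Z_in = Z_0·(Z_L + jZ_0·tanβl)/(Z_0 + jZ_L·tanβl)
     = 50·(55.8 − j13.5)/(50 − j15.1)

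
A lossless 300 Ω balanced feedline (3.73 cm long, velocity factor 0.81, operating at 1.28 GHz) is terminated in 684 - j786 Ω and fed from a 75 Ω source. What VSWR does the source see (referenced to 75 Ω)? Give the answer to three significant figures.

λ = v/f = 0.81·c / 1.28 GHz = 0.19 m
βl = 2π·l/λ = 2π × 0.196 = 70.7°
tan(βl) = 2.86
Z_in = Z_0·(Z_L + jZ_0·tanβl)/(Z_0 + jZ_L·tanβl) = 54.8 − j33.5 Ω
Γ_s = (Z_in − Z_s)/(Z_in + Z_s) = (-20.2 − j33.5)/(130 − j33.5), |Γ_s| = 0.292
VSWR = (1 + |Γ_s|)/(1 − |Γ_s|)

VSWR ≈ 1.83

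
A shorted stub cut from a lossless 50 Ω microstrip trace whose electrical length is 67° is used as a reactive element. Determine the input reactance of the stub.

tan(βl) = 2.36
For a shorted stub, Z_in = jZ_0·tan(βl)

X_in ≈ 118 Ω (inductive)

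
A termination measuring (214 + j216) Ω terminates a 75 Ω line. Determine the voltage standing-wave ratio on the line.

Γ = (Z_L − Z_0)/(Z_L + Z_0) = (139 + j216)/(289 + j216)
|Γ| = 257/361 = 0.712
VSWR = (1 + |Γ|)/(1 − |Γ|) = 1.71/0.288

VSWR ≈ 5.94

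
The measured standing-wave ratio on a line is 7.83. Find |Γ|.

|Γ| ≈ 0.773

|Γ| = (S − 1)/(S + 1) = (7.83 − 1)/(7.83 + 1) = 6.83/8.83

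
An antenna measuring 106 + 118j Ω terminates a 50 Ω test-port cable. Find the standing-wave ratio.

VSWR ≈ 5.02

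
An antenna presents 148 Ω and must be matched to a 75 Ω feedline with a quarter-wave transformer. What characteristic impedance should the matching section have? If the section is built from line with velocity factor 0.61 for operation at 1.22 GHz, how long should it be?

Z_qwt = √(Z_0·R_L) = √(75 × 148) = √11100
λ = 0.61·c/f = 0.15 m, so l = λ/4 = 0.0375 m

Z_qwt ≈ 105 Ω; length ≈ 3.75 cm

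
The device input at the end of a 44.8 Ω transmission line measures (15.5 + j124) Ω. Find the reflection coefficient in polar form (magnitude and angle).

Γ = (Z_L − Z_0)/(Z_L + Z_0) = (-29.3 + j124)/(60.3 + j124)
|Γ| = 127/138 = 0.924

Γ ≈ 0.924 ∠ 39.2°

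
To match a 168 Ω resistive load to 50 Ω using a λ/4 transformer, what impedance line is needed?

Z_qwt = √(Z_0·R_L) = √(50 × 168) = √8400

Z_qwt ≈ 91.7 Ω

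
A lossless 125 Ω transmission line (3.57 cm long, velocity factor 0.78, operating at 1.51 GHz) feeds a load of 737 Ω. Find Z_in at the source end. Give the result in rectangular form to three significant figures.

λ = v/f = 0.78·c / 1.51 GHz = 0.155 m
βl = 2π·l/λ = 2π × 0.23 = 82.9°
tan(βl) = tan(82.9°) = 8.07
Z_in = Z_0·(Z_L + jZ_0·tanβl)/(Z_0 + jZ_L·tanβl)
     = 125·(737 + j1010)/(125 + j5950)

Z_in ≈ 21.5 − j15 Ω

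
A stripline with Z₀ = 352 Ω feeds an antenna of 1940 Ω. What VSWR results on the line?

VSWR ≈ 5.51

For a purely resistive load, VSWR = R_L/Z_0 or Z_0/R_L (whichever > 1) = 1940/352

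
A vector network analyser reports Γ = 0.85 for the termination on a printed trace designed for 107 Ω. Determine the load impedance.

Z_L = Z_0·(1 + Γ)/(1 − Γ) = 107·(1.85)/(0.15)

Z_L ≈ 1320 Ω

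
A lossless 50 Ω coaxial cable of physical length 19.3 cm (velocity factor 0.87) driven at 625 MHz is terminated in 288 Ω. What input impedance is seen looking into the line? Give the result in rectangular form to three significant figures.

Z_in ≈ 103 + j132 Ω

λ = v/f = 0.87·c / 625 MHz = 0.418 m
βl = 2π·l/λ = 2π × 0.462 = 166°
tan(βl) = tan(166°) = -0.242
Z_in = Z_0·(Z_L + jZ_0·tanβl)/(Z_0 + jZ_L·tanβl)
     = 50·(288 − j12.1)/(50 − j69.8)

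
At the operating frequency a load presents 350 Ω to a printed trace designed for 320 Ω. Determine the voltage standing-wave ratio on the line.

VSWR ≈ 1.09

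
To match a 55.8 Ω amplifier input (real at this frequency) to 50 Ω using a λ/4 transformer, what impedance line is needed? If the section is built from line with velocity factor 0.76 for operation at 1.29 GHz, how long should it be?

Z_qwt = √(Z_0·R_L) = √(50 × 55.8) = √2790
λ = 0.76·c/f = 0.177 m, so l = λ/4 = 0.0442 m

Z_qwt ≈ 52.8 Ω; length ≈ 4.42 cm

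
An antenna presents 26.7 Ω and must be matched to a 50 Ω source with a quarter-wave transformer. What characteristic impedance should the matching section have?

Z_qwt = √(Z_0·R_L) = √(50 × 26.7) = √1335

Z_qwt ≈ 36.5 Ω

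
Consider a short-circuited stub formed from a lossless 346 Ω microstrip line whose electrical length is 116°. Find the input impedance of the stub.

Z_in ≈ −j709 Ω

tan(βl) = -2.05
For a short-circuited stub, Z_in = jZ_0·tan(βl)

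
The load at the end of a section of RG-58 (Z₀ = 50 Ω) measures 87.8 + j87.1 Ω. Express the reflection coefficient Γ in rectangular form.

Γ = (Z_L − Z_0)/(Z_L + Z_0) = (37.8 + j87.1)/(137.8 + j87.1)

Γ ≈ 0.481 + j0.328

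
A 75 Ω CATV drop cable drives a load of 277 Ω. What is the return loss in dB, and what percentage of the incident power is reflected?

Γ = (277 − 75)/(277 + 75) = 0.574
RL = −20·log₁₀(0.574) = 4.82 dB
P_refl/P_inc = |Γ|² = 0.329

RL ≈ 4.82 dB; 32.9% of incident power reflected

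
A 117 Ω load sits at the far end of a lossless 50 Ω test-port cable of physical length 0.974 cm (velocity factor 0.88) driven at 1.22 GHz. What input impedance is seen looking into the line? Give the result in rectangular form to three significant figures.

Z_in ≈ 86.8 − j44.5 Ω

λ = v/f = 0.88·c / 1.22 GHz = 0.216 m
βl = 2π·l/λ = 2π × 0.045 = 16.2°
tan(βl) = tan(16.2°) = 0.291
Z_in = Z_0·(Z_L + jZ_0·tanβl)/(Z_0 + jZ_L·tanβl)
     = 50·(117 + j14.5)/(50 + j34)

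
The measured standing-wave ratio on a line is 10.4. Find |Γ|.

|Γ| ≈ 0.825

|Γ| = (S − 1)/(S + 1) = (10.4 − 1)/(10.4 + 1) = 9.4/11.4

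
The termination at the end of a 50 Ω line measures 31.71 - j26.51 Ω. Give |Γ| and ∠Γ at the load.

Γ ≈ 0.375 ∠ -107°

Γ = (Z_L − Z_0)/(Z_L + Z_0) = (-18.29 − j26.51)/(81.71 − j26.51)
|Γ| = 32.2/85.9 = 0.375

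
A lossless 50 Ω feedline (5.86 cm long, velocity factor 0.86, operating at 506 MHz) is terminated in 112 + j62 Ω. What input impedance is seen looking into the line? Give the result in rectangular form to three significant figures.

Z_in ≈ 51 − j59.1 Ω

λ = v/f = 0.86·c / 506 MHz = 0.51 m
βl = 2π·l/λ = 2π × 0.115 = 41.4°
tan(βl) = tan(41.4°) = 0.881
Z_in = Z_0·(Z_L + jZ_0·tanβl)/(Z_0 + jZ_L·tanβl)
     = 50·(112 + j106)/(-4.61 + j98.7)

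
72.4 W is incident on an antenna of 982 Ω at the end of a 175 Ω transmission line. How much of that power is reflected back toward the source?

P_reflected ≈ 35.2 W

Γ = (982 − 175)/(982 + 175) = 0.697
|Γ|² = 0.486
P_refl = |Γ|²·P_inc = 35.2 W, P_del = (1 − |Γ|²)·P_inc = 37.2 W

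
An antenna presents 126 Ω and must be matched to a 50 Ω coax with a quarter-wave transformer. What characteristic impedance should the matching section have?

Z_qwt ≈ 79.4 Ω

Z_qwt = √(Z_0·R_L) = √(50 × 126) = √6300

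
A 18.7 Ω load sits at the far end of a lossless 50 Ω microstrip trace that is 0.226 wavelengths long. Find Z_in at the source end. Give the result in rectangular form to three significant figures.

Z_in ≈ 117 + j40.1 Ω

βl = 2π × 0.226 = 81.4°
tan(βl) = tan(81.4°) = 6.58
Z_in = Z_0·(Z_L + jZ_0·tanβl)/(Z_0 + jZ_L·tanβl)
     = 50·(18.7 + j329)/(50 + j123)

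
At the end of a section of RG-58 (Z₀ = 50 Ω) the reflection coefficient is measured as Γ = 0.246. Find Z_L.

Z_L = Z_0·(1 + Γ)/(1 − Γ) = 50·(1.25)/(0.754)

Z_L ≈ 82.6 Ω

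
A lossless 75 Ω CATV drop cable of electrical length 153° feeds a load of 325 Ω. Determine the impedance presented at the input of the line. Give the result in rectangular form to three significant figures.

tan(βl) = tan(153°) = -0.51
Z_in = Z_0·(Z_L + jZ_0·tanβl)/(Z_0 + jZ_L·tanβl)
     = 75·(325 − j38.2)/(75 − j166)

Z_in ≈ 69.7 + j116 Ω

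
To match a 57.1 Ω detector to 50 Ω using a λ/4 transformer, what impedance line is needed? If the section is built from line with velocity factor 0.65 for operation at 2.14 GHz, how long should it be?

Z_qwt = √(Z_0·R_L) = √(50 × 57.1) = √2855
λ = 0.65·c/f = 0.0911 m, so l = λ/4 = 0.0228 m

Z_qwt ≈ 53.4 Ω; length ≈ 2.28 cm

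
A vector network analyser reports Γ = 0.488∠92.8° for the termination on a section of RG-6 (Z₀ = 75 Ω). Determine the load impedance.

Z_L = Z_0·(1 + Γ)/(1 − Γ) = 75·(0.976 + j0.487)/(1.02 − j0.487)

Z_L ≈ 44.4 + j56.9 Ω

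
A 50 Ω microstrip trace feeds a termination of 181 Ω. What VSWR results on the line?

VSWR ≈ 3.62

Γ = (181 − 50)/(181 + 50) = 0.567
VSWR = (1 + 0.567)/(1 − 0.567)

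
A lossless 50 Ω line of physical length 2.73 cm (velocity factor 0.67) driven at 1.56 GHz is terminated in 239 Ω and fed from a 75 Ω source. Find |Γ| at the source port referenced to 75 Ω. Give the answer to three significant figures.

λ = v/f = 0.67·c / 1.56 GHz = 0.129 m
βl = 2π·l/λ = 2π × 0.212 = 76.3°
tan(βl) = 4.1
Z_in = Z_0·(Z_L + jZ_0·tanβl)/(Z_0 + jZ_L·tanβl) = 11.1 − j11.6 Ω
Γ_s = (Z_in − Z_s)/(Z_in + Z_s) = (-63.9 − j11.6)/(86.1 − j11.6), |Γ_s| = 0.748

|Γ| ≈ 0.748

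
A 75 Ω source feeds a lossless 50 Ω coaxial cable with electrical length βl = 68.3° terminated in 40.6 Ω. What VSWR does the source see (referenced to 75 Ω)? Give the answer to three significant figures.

VSWR ≈ 1.34

tan(βl) = 2.51
Z_in = Z_0·(Z_L + jZ_0·tanβl)/(Z_0 + jZ_L·tanβl) = 57.5 + j8.29 Ω
Γ_s = (Z_in − Z_s)/(Z_in + Z_s) = (-17.5 + j8.29)/(133 + j8.29), |Γ_s| = 0.146
VSWR = (1 + |Γ_s|)/(1 − |Γ_s|)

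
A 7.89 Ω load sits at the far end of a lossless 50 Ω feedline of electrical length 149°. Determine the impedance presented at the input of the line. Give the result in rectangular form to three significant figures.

tan(βl) = tan(149°) = -0.601
Z_in = Z_0·(Z_L + jZ_0·tanβl)/(Z_0 + jZ_L·tanβl)
     = 50·(7.89 − j30)/(50 − j4.74)

Z_in ≈ 10.6 − j29 Ω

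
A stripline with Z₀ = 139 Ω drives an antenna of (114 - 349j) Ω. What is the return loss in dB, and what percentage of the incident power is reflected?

RL ≈ 1.81 dB; 65.9% of incident power reflected

Γ = (-25 − j349)/(253 − j349), |Γ| = 0.812
RL = −20·log₁₀(0.812) = 1.81 dB
P_refl/P_inc = |Γ|² = 0.659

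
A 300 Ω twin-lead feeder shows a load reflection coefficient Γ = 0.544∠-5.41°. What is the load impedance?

Z_L ≈ 993 − j145 Ω

Z_L = Z_0·(1 + Γ)/(1 − Γ) = 300·(1.54 − j0.0513)/(0.458 + j0.0513)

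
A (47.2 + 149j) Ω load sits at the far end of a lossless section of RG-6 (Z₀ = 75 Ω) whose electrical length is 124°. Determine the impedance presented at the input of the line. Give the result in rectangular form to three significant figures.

Z_in ≈ 9.18 + j11.8 Ω

tan(βl) = tan(124°) = -1.48
Z_in = Z_0·(Z_L + jZ_0·tanβl)/(Z_0 + jZ_L·tanβl)
     = 75·(47.2 + j37.8)/(296 − j70)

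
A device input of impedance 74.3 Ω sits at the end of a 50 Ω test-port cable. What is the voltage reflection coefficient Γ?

Γ = 0.195

Γ = (Z_L − Z_0)/(Z_L + Z_0) = (74.3 − 50)/(74.3 + 50) = 24.3/124.3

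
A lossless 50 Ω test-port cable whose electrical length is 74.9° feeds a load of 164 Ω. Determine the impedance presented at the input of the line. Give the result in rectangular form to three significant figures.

Z_in ≈ 16.2 − j12.2 Ω

tan(βl) = tan(74.9°) = 3.71
Z_in = Z_0·(Z_L + jZ_0·tanβl)/(Z_0 + jZ_L·tanβl)
     = 50·(164 + j185)/(50 + j608)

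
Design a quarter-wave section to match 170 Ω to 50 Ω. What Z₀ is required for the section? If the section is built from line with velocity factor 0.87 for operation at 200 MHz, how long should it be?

Z_qwt ≈ 92.2 Ω; length ≈ 32.6 cm

Z_qwt = √(Z_0·R_L) = √(50 × 170) = √8500
λ = 0.87·c/f = 1.3 m, so l = λ/4 = 0.326 m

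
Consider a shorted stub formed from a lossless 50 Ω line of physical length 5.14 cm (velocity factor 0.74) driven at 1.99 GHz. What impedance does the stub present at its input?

λ = v/f = 0.74·c / 1.99 GHz = 0.112 m
βl = 2π·l/λ = 2π × 0.461 = 166°
tan(βl) = -0.252
For a shorted stub, Z_in = jZ_0·tan(βl)

Z_in ≈ −j12.6 Ω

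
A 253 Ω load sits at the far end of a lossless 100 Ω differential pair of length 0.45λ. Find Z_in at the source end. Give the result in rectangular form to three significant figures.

βl = 2π × 0.45 = 162°
tan(βl) = tan(162°) = -0.325
Z_in = Z_0·(Z_L + jZ_0·tanβl)/(Z_0 + jZ_L·tanβl)
     = 100·(253 − j32.5)/(100 − j82.2)

Z_in ≈ 167 + j105 Ω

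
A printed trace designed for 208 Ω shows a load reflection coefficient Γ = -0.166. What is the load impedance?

Z_L = Z_0·(1 + Γ)/(1 − Γ) = 208·(0.834)/(1.17)

Z_L ≈ 149 Ω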